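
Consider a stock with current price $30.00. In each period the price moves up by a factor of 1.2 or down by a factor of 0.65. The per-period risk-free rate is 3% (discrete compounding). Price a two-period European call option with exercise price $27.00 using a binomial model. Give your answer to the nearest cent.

$7.29

Risk-neutral probability p = (1 + 0.03 − 0.65)/(1.2 − 0.65) = 0.3800/0.5500 = 0.6909
Terminal stock prices: S_uu = 43.2, S_ud = 23.4, S_dd = 12.68
Terminal payoffs (S − K): max(16.2, 0) = 16.2, max(-3.6, 0) = 0, max(-14.32, 0) = 0
Node u (S = 36): V_u = 1/1.03·[0.6909·16.2000 + 0.3091·0.0000] = 10.8667
Node d (S = 19.5): V_d = 1/1.03·[0.6909·0.0000 + 0.3091·0.0000] = 0.0000
Node 0 (S = 30): V_0 = 1/1.03·[0.6909·10.8667 + 0.3091·0.0000] = 7.2892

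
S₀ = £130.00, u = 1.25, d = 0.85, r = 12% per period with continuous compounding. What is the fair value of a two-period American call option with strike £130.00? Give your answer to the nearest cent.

Risk-neutral probability p = (e^0.12 − 0.85)/(1.25 − 0.85) = 0.2775/0.4000 = 0.6937
Terminal stock prices: S_uu = 203.1, S_ud = 138.1, S_dd = 93.92
Terminal payoffs (S − K): max(73.12, 0) = 73.12, max(8.125, 0) = 8.125, max(-36.08, 0) = 0
Node u (S = 162.5): continuation = e^(−0.12)·[0.6937·73.1250 + 0.3063·8.1250] = 47.2003; exercise value = 32.5000 ≤ continuation, so V_u = 47.2003
Node d (S = 110.5): continuation = e^(−0.12)·[0.6937·8.1250 + 0.3063·0.0000] = 4.9993; exercise value = 0.0000 ≤ continuation, so V_d = 4.9993
Node 0 (S = 130): continuation = e^(−0.12)·[0.6937·47.2003 + 0.3063·4.9993] = 30.4000; exercise value = 0.0000 ≤ continuation, so V_0 = 30.4000

£30.40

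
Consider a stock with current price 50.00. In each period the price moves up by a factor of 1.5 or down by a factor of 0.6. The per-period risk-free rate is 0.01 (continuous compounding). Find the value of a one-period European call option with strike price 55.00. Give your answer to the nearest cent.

9.02

Risk-neutral probability p = (e^0.01 − 0.6)/(1.5 − 0.6) = 0.4101/0.9000 = 0.4556
Terminal stock prices: S_u = 75, S_d = 30
Terminal payoffs (S − K): max(20, 0) = 20, max(-25, 0) = 0
Node 0 (S = 50): V_0 = e^(−0.01)·[0.4556·20.0000 + 0.5444·0.0000] = 9.0216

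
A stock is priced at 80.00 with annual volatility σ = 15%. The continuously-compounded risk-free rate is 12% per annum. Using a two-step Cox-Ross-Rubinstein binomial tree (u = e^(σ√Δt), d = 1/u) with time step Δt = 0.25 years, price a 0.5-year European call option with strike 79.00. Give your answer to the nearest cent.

CRR parameters: u = e^(σ√Δt) = e^(0.15·√0.25) = 1.0779, d = 1/u = 0.9277
Per-period rate: rΔt = 0.12·0.25 = 0.03, so R = e^0.03 = 1.0305
Risk-neutral probability p = (e^0.03 − 0.9277)/(1.0779 − 0.9277) = 0.1027/0.1501 = 0.6841
Terminal stock prices: S_uu = 92.95, S_ud = 80, S_dd = 68.86
Terminal payoffs (S − K): max(13.95, 0) = 13.95, max(1, 0) = 1, max(-10.14, 0) = 0
Node u (S = 86.23): V_u = e^(−0.03)·[0.6841·13.9467 + 0.3159·1.0000] = 9.5655
Node d (S = 74.22): V_d = e^(−0.03)·[0.6841·1.0000 + 0.3159·0.0000] = 0.6639
Node 0 (S = 80): V_0 = e^(−0.03)·[0.6841·9.5655 + 0.3159·0.6639] = 6.5539

6.55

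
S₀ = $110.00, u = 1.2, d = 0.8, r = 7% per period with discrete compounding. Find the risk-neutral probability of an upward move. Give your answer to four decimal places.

Risk-neutral probability p = (1 + 0.07 − 0.8)/(1.2 − 0.8) = 0.2700/0.4000 = 0.6750

p = 0.6750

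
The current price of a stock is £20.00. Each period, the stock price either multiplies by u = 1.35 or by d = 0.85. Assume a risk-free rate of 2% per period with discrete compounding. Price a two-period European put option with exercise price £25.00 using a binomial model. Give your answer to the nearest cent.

Risk-neutral probability p = (1 + 0.02 − 0.85)/(1.35 − 0.85) = 0.1700/0.5000 = 0.3400
Terminal stock prices: S_uu = 36.45, S_ud = 22.95, S_dd = 14.45
Terminal payoffs (K − S): max(-11.45, 0) = 0, max(2.05, 0) = 2.05, max(10.55, 0) = 10.55
Node u (S = 27): V_u = 1/1.02·[0.3400·0.0000 + 0.6600·2.0500] = 1.3265
Node d (S = 17): V_d = 1/1.02·[0.3400·2.0500 + 0.6600·10.5500] = 7.5098
Node 0 (S = 20): V_0 = 1/1.02·[0.3400·1.3265 + 0.6600·7.5098] = 5.3014

£5.30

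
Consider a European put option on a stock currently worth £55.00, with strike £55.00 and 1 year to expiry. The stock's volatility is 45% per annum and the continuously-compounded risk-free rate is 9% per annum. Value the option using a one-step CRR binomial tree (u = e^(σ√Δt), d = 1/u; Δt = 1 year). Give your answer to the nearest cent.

CRR parameters: u = e^(σ√Δt) = e^(0.45·√1) = 1.5683, d = 1/u = 0.6376
Per-period rate: rΔt = 0.09·1 = 0.09, so R = e^0.09 = 1.0942
Risk-neutral probability p = (e^0.09 − 0.6376)/(1.5683 − 0.6376) = 0.4565/0.9307 = 0.4905
Terminal stock prices: S_u = 86.26, S_d = 35.07
Terminal payoffs (K − S): max(-31.26, 0) = 0, max(19.93, 0) = 19.93
Node 0 (S = 55): V_0 = e^(−0.09)·[0.4905·0.0000 + 0.5095·19.9305] = 9.2797

£9.28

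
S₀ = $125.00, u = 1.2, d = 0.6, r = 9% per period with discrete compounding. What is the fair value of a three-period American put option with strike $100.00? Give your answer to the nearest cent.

Risk-neutral probability p = (1 + 0.09 − 0.6)/(1.2 − 0.6) = 0.4900/0.6000 = 0.8167
Terminal stock prices: S_uuu = 216, S_uud = 108, S_udd = 54, S_ddd = 27
Terminal payoffs (K − S): max(-116, 0) = 0, max(-8, 0) = 0, max(46, 0) = 46, max(73, 0) = 73
Node uu (S = 180): continuation = 1/1.09·[0.8167·0.0000 + 0.1833·0.0000] = 0.0000; exercise value = 0.0000 ≤ continuation, so V_uu = 0.0000
Node ud (S = 90): continuation = 1/1.09·[0.8167·0.0000 + 0.1833·46.0000] = 7.7370; exercise value = 10.0000 > continuation, so V_ud = 10.0000 (exercise)
Node dd (S = 45): continuation = 1/1.09·[0.8167·46.0000 + 0.1833·73.0000] = 46.7431; exercise value = 55.0000 > continuation, so V_dd = 55.0000 (exercise)
Node u (S = 150): continuation = 1/1.09·[0.8167·0.0000 + 0.1833·10.0000] = 1.6820; exercise value = 0.0000 ≤ continuation, so V_u = 1.6820
Node d (S = 75): continuation = 1/1.09·[0.8167·10.0000 + 0.1833·55.0000] = 16.7431; exercise value = 25.0000 > continuation, so V_d = 25.0000 (exercise)
Node 0 (S = 125): continuation = 1/1.09·[0.8167·1.6820 + 0.1833·25.0000] = 5.4651; exercise value = 0.0000 ≤ continuation, so V_0 = 5.4651

$5.47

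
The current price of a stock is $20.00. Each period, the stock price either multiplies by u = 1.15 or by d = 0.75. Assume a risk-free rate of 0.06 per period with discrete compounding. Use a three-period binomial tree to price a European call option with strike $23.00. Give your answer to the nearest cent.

Risk-neutral probability p = (1 + 0.06 − 0.75)/(1.15 − 0.75) = 0.3100/0.4000 = 0.7750
Terminal stock prices: S_uuu = 30.42, S_uud = 19.84, S_udd = 12.94, S_ddd = 8.438
Terminal payoffs (S − K): max(7.417, 0) = 7.417, max(-3.163, 0) = 0, max(-10.06, 0) = 0, max(-14.56, 0) = 0
Node uu (S = 26.45): V_uu = 1/1.06·[0.7750·7.4175 + 0.2250·0.0000] = 5.4232
Node ud (S = 17.25): V_ud = 1/1.06·[0.7750·0.0000 + 0.2250·0.0000] = 0.0000
Node dd (S = 11.25): V_dd = 1/1.06·[0.7750·0.0000 + 0.2250·0.0000] = 0.0000
Node u (S = 23): V_u = 1/1.06·[0.7750·5.4232 + 0.2250·0.0000] = 3.9651
Node d (S = 15): V_d = 1/1.06·[0.7750·0.0000 + 0.2250·0.0000] = 0.0000
Node 0 (S = 20): V_0 = 1/1.06·[0.7750·3.9651 + 0.2250·0.0000] = 2.8990

$2.90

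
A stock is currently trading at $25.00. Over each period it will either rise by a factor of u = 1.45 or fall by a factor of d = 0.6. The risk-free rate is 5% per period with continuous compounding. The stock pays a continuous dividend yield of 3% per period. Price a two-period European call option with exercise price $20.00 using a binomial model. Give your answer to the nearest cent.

Per-period risk-free factor R = e^0.05 = 1.0513; dividend-adjusted growth = e^(0.05−0.03) = 1.0202.
Risk-neutral probability p = (1.0202 − 0.6)/(1.45 − 0.6) = 0.4202/0.8500 = 0.4944
Terminal stock prices: S_uu = 52.56, S_ud = 21.75, S_dd = 9
Terminal payoffs (S − K): max(32.56, 0) = 32.56, max(1.75, 0) = 1.75, max(-11, 0) = 0
Node u (S = 36.25): V_u = e^(−0.05)·[0.4944·32.5625 + 0.5056·1.7500] = 16.1541
Node d (S = 15): V_d = e^(−0.05)·[0.4944·1.7500 + 0.5056·0.0000] = 0.8229
Node 0 (S = 25): V_0 = e^(−0.05)·[0.4944·16.1541 + 0.5056·0.8229] = 7.9922

$7.99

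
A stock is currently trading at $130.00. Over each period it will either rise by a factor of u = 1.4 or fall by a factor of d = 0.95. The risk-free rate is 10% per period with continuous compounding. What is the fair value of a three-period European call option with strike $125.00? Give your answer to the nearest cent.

Risk-neutral probability p = (e^0.1 − 0.95)/(1.4 − 0.95) = 0.1552/0.4500 = 0.3448
Terminal stock prices: S_uuu = 356.7, S_uud = 242.1, S_udd = 164.3, S_ddd = 111.5
Terminal payoffs (S − K): max(231.7, 0) = 231.7, max(117.1, 0) = 117.1, max(39.25, 0) = 39.25, max(-13.54, 0) = 0
Node uu (S = 254.8): V_uu = e^(−0.1)·[0.3448·231.7200 + 0.6552·117.0600] = 141.6953
Node ud (S = 172.9): V_ud = e^(−0.1)·[0.3448·117.0600 + 0.6552·39.2550] = 59.7953
Node dd (S = 117.3): V_dd = e^(−0.1)·[0.3448·39.2550 + 0.6552·0.0000] = 12.2479
Node u (S = 182): V_u = e^(−0.1)·[0.3448·141.6953 + 0.6552·59.7953] = 79.6587
Node d (S = 123.5): V_d = e^(−0.1)·[0.3448·59.7953 + 0.6552·12.2479] = 25.9177
Node 0 (S = 130): V_0 = e^(−0.1)·[0.3448·79.6587 + 0.6552·25.9177] = 40.2190

$40.22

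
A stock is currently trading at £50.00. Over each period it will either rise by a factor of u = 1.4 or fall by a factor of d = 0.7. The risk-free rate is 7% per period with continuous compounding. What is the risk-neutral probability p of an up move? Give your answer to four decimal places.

p = 0.5322

Risk-neutral probability p = (e^0.07 − 0.7)/(1.4 − 0.7) = 0.3725/0.7000 = 0.5322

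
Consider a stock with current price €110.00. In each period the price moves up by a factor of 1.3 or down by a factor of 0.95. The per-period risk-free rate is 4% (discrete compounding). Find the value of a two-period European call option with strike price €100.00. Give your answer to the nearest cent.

Risk-neutral probability p = (1 + 0.04 − 0.95)/(1.3 − 0.95) = 0.0900/0.3500 = 0.2571
Terminal stock prices: S_uu = 185.9, S_ud = 135.8, S_dd = 99.27
Terminal payoffs (S − K): max(85.9, 0) = 85.9, max(35.85, 0) = 35.85, max(-0.725, 0) = 0
Node u (S = 143): V_u = 1/1.04·[0.2571·85.9000 + 0.7429·35.8500] = 46.8462
Node d (S = 104.5): V_d = 1/1.04·[0.2571·35.8500 + 0.7429·0.0000] = 8.8640
Node 0 (S = 110): V_0 = 1/1.04·[0.2571·46.8462 + 0.7429·8.8640] = 17.9143

€17.91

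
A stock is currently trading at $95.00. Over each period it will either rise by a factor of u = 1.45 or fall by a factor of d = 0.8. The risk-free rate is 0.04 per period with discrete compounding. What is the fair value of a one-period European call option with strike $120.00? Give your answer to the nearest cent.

Risk-neutral probability p = (1 + 0.04 − 0.8)/(1.45 − 0.8) = 0.2400/0.6500 = 0.3692
Terminal stock prices: S_u = 137.8, S_d = 76
Terminal payoffs (S − K): max(17.75, 0) = 17.75, max(-44, 0) = 0
Node 0 (S = 95): V_0 = 1/1.04·[0.3692·17.7500 + 0.6308·0.0000] = 6.3018

$6.30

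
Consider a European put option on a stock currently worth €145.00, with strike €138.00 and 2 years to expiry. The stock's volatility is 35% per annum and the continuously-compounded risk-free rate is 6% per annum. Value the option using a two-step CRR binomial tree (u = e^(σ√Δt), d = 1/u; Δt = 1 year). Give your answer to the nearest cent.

€14.64

CRR parameters: u = e^(σ√Δt) = e^(0.35·√1) = 1.4191, d = 1/u = 0.7047
Per-period rate: rΔt = 0.06·1 = 0.06, so R = e^0.06 = 1.0618
Risk-neutral probability p = (e^0.06 − 0.7047)/(1.4191 − 0.7047) = 0.3571/0.7144 = 0.4999
Terminal stock prices: S_uu = 292, S_ud = 145, S_dd = 72
Terminal payoffs (K − S): max(-154, 0) = 0, max(-7, 0) = 0, max(66, 0) = 66
Node u (S = 205.8): V_u = e^(−0.06)·[0.4999·0.0000 + 0.5001·0.0000] = 0.0000
Node d (S = 102.2): V_d = e^(−0.06)·[0.4999·0.0000 + 0.5001·65.9951] = 31.0795
Node 0 (S = 145): V_0 = e^(−0.06)·[0.4999·0.0000 + 0.5001·31.0795] = 14.6365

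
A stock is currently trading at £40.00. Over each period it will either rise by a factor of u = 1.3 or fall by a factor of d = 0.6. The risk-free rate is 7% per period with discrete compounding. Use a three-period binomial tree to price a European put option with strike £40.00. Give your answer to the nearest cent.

£4.69

Risk-neutral probability p = (1 + 0.07 − 0.6)/(1.3 − 0.6) = 0.4700/0.7000 = 0.6714
Terminal stock prices: S_uuu = 87.88, S_uud = 40.56, S_udd = 18.72, S_ddd = 8.64
Terminal payoffs (K − S): max(-47.88, 0) = 0, max(-0.56, 0) = 0, max(21.28, 0) = 21.28, max(31.36, 0) = 31.36
Node uu (S = 67.6): V_uu = 1/1.07·[0.6714·0.0000 + 0.3286·0.0000] = 0.0000
Node ud (S = 31.2): V_ud = 1/1.07·[0.6714·0.0000 + 0.3286·21.2800] = 6.5346
Node dd (S = 14.4): V_dd = 1/1.07·[0.6714·21.2800 + 0.3286·31.3600] = 22.9832
Node u (S = 52): V_u = 1/1.07·[0.6714·0.0000 + 0.3286·6.5346] = 2.0066
Node d (S = 24): V_d = 1/1.07·[0.6714·6.5346 + 0.3286·22.9832] = 11.1581
Node 0 (S = 40): V_0 = 1/1.07·[0.6714·2.0066 + 0.3286·11.1581] = 4.6855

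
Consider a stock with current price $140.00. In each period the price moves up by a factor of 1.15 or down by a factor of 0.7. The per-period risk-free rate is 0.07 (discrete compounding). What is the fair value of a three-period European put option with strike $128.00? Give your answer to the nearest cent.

$3.49

Risk-neutral probability p = (1 + 0.07 − 0.7)/(1.15 − 0.7) = 0.3700/0.4500 = 0.8222
Terminal stock prices: S_uuu = 212.9, S_uud = 129.6, S_udd = 78.89, S_ddd = 48.02
Terminal payoffs (K − S): max(-84.92, 0) = 0, max(-1.605, 0) = 0, max(49.11, 0) = 49.11, max(79.98, 0) = 79.98
Node uu (S = 185.1): V_uu = 1/1.07·[0.8222·0.0000 + 0.1778·0.0000] = 0.0000
Node ud (S = 112.7): V_ud = 1/1.07·[0.8222·0.0000 + 0.1778·49.1100] = 8.1595
Node dd (S = 68.6): V_dd = 1/1.07·[0.8222·49.1100 + 0.1778·79.9800] = 51.0262
Node u (S = 161): V_u = 1/1.07·[0.8222·0.0000 + 0.1778·8.1595] = 1.3557
Node d (S = 98): V_d = 1/1.07·[0.8222·8.1595 + 0.1778·51.0262] = 14.7479
Node 0 (S = 140): V_0 = 1/1.07·[0.8222·1.3557 + 0.1778·14.7479] = 3.4921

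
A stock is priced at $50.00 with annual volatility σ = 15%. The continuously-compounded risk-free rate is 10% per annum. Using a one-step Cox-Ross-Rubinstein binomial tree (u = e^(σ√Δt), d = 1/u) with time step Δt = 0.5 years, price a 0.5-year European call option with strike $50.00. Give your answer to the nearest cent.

$3.80

CRR parameters: u = e^(σ√Δt) = e^(0.15·√0.5) = 1.1119, d = 1/u = 0.8994
Per-period rate: rΔt = 0.1·0.5 = 0.05, so R = e^0.05 = 1.0513
Risk-neutral probability p = (e^0.05 − 0.8994)/(1.1119 − 0.8994) = 0.1519/0.2125 = 0.7148
Terminal stock prices: S_u = 55.59, S_d = 44.97
Terminal payoffs (S − K): max(5.595, 0) = 5.595, max(-5.032, 0) = 0
Node 0 (S = 50): V_0 = e^(−0.05)·[0.7148·5.5948 + 0.2852·0.0000] = 3.8038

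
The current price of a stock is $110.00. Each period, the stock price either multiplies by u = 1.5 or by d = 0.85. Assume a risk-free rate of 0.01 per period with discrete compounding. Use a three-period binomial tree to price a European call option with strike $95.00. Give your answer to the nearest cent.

Risk-neutral probability p = (1 + 0.01 − 0.85)/(1.5 − 0.85) = 0.1600/0.6500 = 0.2462
Terminal stock prices: S_uuu = 371.2, S_uud = 210.4, S_udd = 119.2, S_ddd = 67.55
Terminal payoffs (S − K): max(276.2, 0) = 276.2, max(115.4, 0) = 115.4, max(24.21, 0) = 24.21, max(-27.45, 0) = 0
Node uu (S = 247.5): V_uu = 1/1.01·[0.2462·276.2500 + 0.7538·115.3750] = 153.4406
Node ud (S = 140.2): V_ud = 1/1.01·[0.2462·115.3750 + 0.7538·24.2125] = 46.1906
Node dd (S = 79.47): V_dd = 1/1.01·[0.2462·24.2125 + 0.7538·0.0000] = 5.9010
Node u (S = 165): V_u = 1/1.01·[0.2462·153.4406 + 0.7538·46.1906] = 71.8719
Node d (S = 93.5): V_d = 1/1.01·[0.2462·46.1906 + 0.7538·5.9010] = 15.6618
Node 0 (S = 110): V_0 = 1/1.01·[0.2462·71.8719 + 0.7538·15.6618] = 29.2061

$29.21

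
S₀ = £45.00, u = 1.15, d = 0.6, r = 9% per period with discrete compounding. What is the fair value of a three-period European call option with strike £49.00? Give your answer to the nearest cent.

Risk-neutral probability p = (1 + 0.09 − 0.6)/(1.15 − 0.6) = 0.4900/0.5500 = 0.8909
Terminal stock prices: S_uuu = 68.44, S_uud = 35.71, S_udd = 18.63, S_ddd = 9.72
Terminal payoffs (S − K): max(19.44, 0) = 19.44, max(-13.29, 0) = 0, max(-30.37, 0) = 0, max(-39.28, 0) = 0
Node uu (S = 59.51): V_uu = 1/1.09·[0.8909·19.4394 + 0.1091·0.0000] = 15.8887
Node ud (S = 31.05): V_ud = 1/1.09·[0.8909·0.0000 + 0.1091·0.0000] = 0.0000
Node dd (S = 16.2): V_dd = 1/1.09·[0.8909·0.0000 + 0.1091·0.0000] = 0.0000
Node u (S = 51.75): V_u = 1/1.09·[0.8909·15.8887 + 0.1091·0.0000] = 12.9866
Node d (S = 27): V_d = 1/1.09·[0.8909·0.0000 + 0.1091·0.0000] = 0.0000
Node 0 (S = 45): V_0 = 1/1.09·[0.8909·12.9866 + 0.1091·0.0000] = 10.6146

£10.61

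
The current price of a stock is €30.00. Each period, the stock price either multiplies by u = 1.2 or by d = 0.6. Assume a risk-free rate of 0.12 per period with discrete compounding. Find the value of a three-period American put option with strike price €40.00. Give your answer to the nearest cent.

Risk-neutral probability p = (1 + 0.12 − 0.6)/(1.2 − 0.6) = 0.5200/0.6000 = 0.8667
Terminal stock prices: S_uuu = 51.84, S_uud = 25.92, S_udd = 12.96, S_ddd = 6.48
Terminal payoffs (K − S): max(-11.84, 0) = 0, max(14.08, 0) = 14.08, max(27.04, 0) = 27.04, max(33.52, 0) = 33.52
Node uu (S = 43.2): continuation = 1/1.12·[0.8667·0.0000 + 0.1333·14.0800] = 1.6762; exercise value = 0.0000 ≤ continuation, so V_uu = 1.6762
Node ud (S = 21.6): continuation = 1/1.12·[0.8667·14.0800 + 0.1333·27.0400] = 14.1143; exercise value = 18.4000 > continuation, so V_ud = 18.4000 (exercise)
Node dd (S = 10.8): continuation = 1/1.12·[0.8667·27.0400 + 0.1333·33.5200] = 24.9143; exercise value = 29.2000 > continuation, so V_dd = 29.2000 (exercise)
Node u (S = 36): continuation = 1/1.12·[0.8667·1.6762 + 0.1333·18.4000] = 3.4875; exercise value = 4.0000 > continuation, so V_u = 4.0000 (exercise)
Node d (S = 18): continuation = 1/1.12·[0.8667·18.4000 + 0.1333·29.2000] = 17.7143; exercise value = 22.0000 > continuation, so V_d = 22.0000 (exercise)
Node 0 (S = 30): continuation = 1/1.12·[0.8667·4.0000 + 0.1333·22.0000] = 5.7143; exercise value = 10.0000 > continuation, so V_0 = 10.0000 (exercise)

€10.00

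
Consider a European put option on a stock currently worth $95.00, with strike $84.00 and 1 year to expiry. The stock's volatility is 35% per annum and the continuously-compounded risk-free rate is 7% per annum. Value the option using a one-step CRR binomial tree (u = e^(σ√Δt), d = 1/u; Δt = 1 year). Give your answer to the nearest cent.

CRR parameters: u = e^(σ√Δt) = e^(0.35·√1) = 1.4191, d = 1/u = 0.7047
Per-period rate: rΔt = 0.07·1 = 0.07, so R = e^0.07 = 1.0725
Risk-neutral probability p = (e^0.07 − 0.7047)/(1.4191 − 0.7047) = 0.3678/0.7144 = 0.5149
Terminal stock prices: S_u = 134.8, S_d = 66.95
Terminal payoffs (K − S): max(-50.81, 0) = 0, max(17.05, 0) = 17.05
Node 0 (S = 95): V_0 = e^(−0.07)·[0.5149·0.0000 + 0.4851·17.0546] = 7.7142

$7.71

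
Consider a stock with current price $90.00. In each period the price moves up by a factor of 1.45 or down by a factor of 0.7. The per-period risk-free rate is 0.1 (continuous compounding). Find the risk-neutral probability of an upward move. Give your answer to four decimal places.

p = 0.5402

Risk-neutral probability p = (e^0.1 − 0.7)/(1.45 − 0.7) = 0.4052/0.7500 = 0.5402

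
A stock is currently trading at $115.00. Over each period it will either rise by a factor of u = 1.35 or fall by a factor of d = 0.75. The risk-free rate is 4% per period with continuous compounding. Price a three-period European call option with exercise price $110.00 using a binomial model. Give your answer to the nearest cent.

Risk-neutral probability p = (e^0.04 − 0.75)/(1.35 − 0.75) = 0.2908/0.6000 = 0.4847
Terminal stock prices: S_uuu = 282.9, S_uud = 157.2, S_udd = 87.33, S_ddd = 48.52
Terminal payoffs (S − K): max(172.9, 0) = 172.9, max(47.19, 0) = 47.19, max(-22.67, 0) = 0, max(-61.48, 0) = 0
Node uu (S = 209.6): V_uu = e^(−0.04)·[0.4847·172.9431 + 0.5153·47.1906] = 103.9007
Node ud (S = 116.4): V_ud = e^(−0.04)·[0.4847·47.1906 + 0.5153·0.0000] = 21.9757
Node dd (S = 64.69): V_dd = e^(−0.04)·[0.4847·0.0000 + 0.5153·0.0000] = 0.0000
Node u (S = 155.2): V_u = e^(−0.04)·[0.4847·103.9007 + 0.5153·21.9757] = 59.2648
Node d (S = 86.25): V_d = e^(−0.04)·[0.4847·21.9757 + 0.5153·0.0000] = 10.2337
Node 0 (S = 115): V_0 = e^(−0.04)·[0.4847·59.2648 + 0.5153·10.2337] = 32.6652

$32.67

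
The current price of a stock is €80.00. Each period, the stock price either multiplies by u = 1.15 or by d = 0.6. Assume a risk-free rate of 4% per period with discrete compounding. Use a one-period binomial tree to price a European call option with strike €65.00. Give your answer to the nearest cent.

Risk-neutral probability p = (1 + 0.04 − 0.6)/(1.15 − 0.6) = 0.4400/0.5500 = 0.8000
Terminal stock prices: S_u = 92, S_d = 48
Terminal payoffs (S − K): max(27, 0) = 27, max(-17, 0) = 0
Node 0 (S = 80): V_0 = 1/1.04·[0.8000·27.0000 + 0.2000·0.0000] = 20.7692

€20.77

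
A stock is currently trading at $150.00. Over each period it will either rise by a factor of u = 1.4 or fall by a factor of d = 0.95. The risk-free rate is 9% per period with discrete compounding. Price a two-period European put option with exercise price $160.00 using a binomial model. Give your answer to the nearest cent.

Risk-neutral probability p = (1 + 0.09 − 0.95)/(1.4 − 0.95) = 0.1400/0.4500 = 0.3111
Terminal stock prices: S_uu = 294, S_ud = 199.5, S_dd = 135.4
Terminal payoffs (K − S): max(-134, 0) = 0, max(-39.5, 0) = 0, max(24.62, 0) = 24.62
Node u (S = 210): V_u = 1/1.09·[0.3111·0.0000 + 0.6889·0.0000] = 0.0000
Node d (S = 142.5): V_d = 1/1.09·[0.3111·0.0000 + 0.6889·24.6250] = 15.5632
Node 0 (S = 150): V_0 = 1/1.09·[0.3111·0.0000 + 0.6889·15.5632] = 9.8361

$9.84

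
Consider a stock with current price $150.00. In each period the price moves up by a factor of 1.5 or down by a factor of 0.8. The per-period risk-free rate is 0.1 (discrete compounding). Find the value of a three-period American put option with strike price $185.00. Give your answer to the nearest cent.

$38.08

Risk-neutral probability p = (1 + 0.1 − 0.8)/(1.5 − 0.8) = 0.3000/0.7000 = 0.4286
Terminal stock prices: S_uuu = 506.2, S_uud = 270, S_udd = 144, S_ddd = 76.8
Terminal payoffs (K − S): max(-321.2, 0) = 0, max(-85, 0) = 0, max(41, 0) = 41, max(108.2, 0) = 108.2
Node uu (S = 337.5): continuation = 1/1.1·[0.4286·0.0000 + 0.5714·0.0000] = 0.0000; exercise value = 0.0000 ≤ continuation, so V_uu = 0.0000
Node ud (S = 180): continuation = 1/1.1·[0.4286·0.0000 + 0.5714·41.0000] = 21.2987; exercise value = 5.0000 ≤ continuation, so V_ud = 21.2987
Node dd (S = 96): continuation = 1/1.1·[0.4286·41.0000 + 0.5714·108.2000] = 72.1818; exercise value = 89.0000 > continuation, so V_dd = 89.0000 (exercise)
Node u (S = 225): continuation = 1/1.1·[0.4286·0.0000 + 0.5714·21.2987] = 11.0643; exercise value = 0.0000 ≤ continuation, so V_u = 11.0643
Node d (S = 120): continuation = 1/1.1·[0.4286·21.2987 + 0.5714·89.0000] = 54.5320; exercise value = 65.0000 > continuation, so V_d = 65.0000 (exercise)
Node 0 (S = 150): continuation = 1/1.1·[0.4286·11.0643 + 0.5714·65.0000] = 38.0770; exercise value = 35.0000 ≤ continuation, so V_0 = 38.0770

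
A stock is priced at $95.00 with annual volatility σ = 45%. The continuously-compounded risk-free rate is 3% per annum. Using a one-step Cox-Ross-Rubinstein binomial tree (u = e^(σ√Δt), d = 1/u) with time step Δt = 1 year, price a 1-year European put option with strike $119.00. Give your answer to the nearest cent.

$32.77

CRR parameters: u = e^(σ√Δt) = e^(0.45·√1) = 1.5683, d = 1/u = 0.6376
Per-period rate: rΔt = 0.03·1 = 0.03, so R = e^0.03 = 1.0305
Risk-neutral probability p = (e^0.03 − 0.6376)/(1.5683 − 0.6376) = 0.3928/0.9307 = 0.4221
Terminal stock prices: S_u = 149, S_d = 60.57
Terminal payoffs (K − S): max(-29.99, 0) = 0, max(58.43, 0) = 58.43
Node 0 (S = 95): V_0 = e^(−0.03)·[0.4221·0.0000 + 0.5779·58.4253] = 32.7671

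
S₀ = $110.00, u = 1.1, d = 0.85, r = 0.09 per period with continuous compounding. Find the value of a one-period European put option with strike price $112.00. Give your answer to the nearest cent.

Risk-neutral probability p = (e^0.09 − 0.85)/(1.1 − 0.85) = 0.2442/0.2500 = 0.9767
Terminal stock prices: S_u = 121, S_d = 93.5
Terminal payoffs (K − S): max(-9, 0) = 0, max(18.5, 0) = 18.5
Node 0 (S = 110): V_0 = e^(−0.09)·[0.9767·0.0000 + 0.0233·18.5000] = 0.3940

$0.39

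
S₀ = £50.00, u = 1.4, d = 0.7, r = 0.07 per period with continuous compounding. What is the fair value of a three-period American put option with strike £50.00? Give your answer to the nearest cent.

£8.03

Risk-neutral probability p = (e^0.07 − 0.7)/(1.4 − 0.7) = 0.3725/0.7000 = 0.5322
Terminal stock prices: S_uuu = 137.2, S_uud = 68.6, S_udd = 34.3, S_ddd = 17.15
Terminal payoffs (K − S): max(-87.2, 0) = 0, max(-18.6, 0) = 0, max(15.7, 0) = 15.7, max(32.85, 0) = 32.85
Node uu (S = 98): continuation = e^(−0.07)·[0.5322·0.0000 + 0.4678·0.0000] = 0.0000; exercise value = 0.0000 ≤ continuation, so V_uu = 0.0000
Node ud (S = 49): continuation = e^(−0.07)·[0.5322·0.0000 + 0.4678·15.7000] = 6.8486; exercise value = 1.0000 ≤ continuation, so V_ud = 6.8486
Node dd (S = 24.5): continuation = e^(−0.07)·[0.5322·15.7000 + 0.4678·32.8500] = 22.1197; exercise value = 25.5000 > continuation, so V_dd = 25.5000 (exercise)
Node u (S = 70): continuation = e^(−0.07)·[0.5322·0.0000 + 0.4678·6.8486] = 2.9875; exercise value = 0.0000 ≤ continuation, so V_u = 2.9875
Node d (S = 35): continuation = e^(−0.07)·[0.5322·6.8486 + 0.4678·25.5000] = 14.5216; exercise value = 15.0000 > continuation, so V_d = 15.0000 (exercise)
Node 0 (S = 50): continuation = e^(−0.07)·[0.5322·2.9875 + 0.4678·15.0000] = 8.0256; exercise value = 0.0000 ≤ continuation, so V_0 = 8.0256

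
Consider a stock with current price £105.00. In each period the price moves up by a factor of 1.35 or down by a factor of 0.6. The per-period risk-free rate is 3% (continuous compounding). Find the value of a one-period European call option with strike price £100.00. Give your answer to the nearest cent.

Risk-neutral probability p = (e^0.03 − 0.6)/(1.35 − 0.6) = 0.4305/0.7500 = 0.5739
Terminal stock prices: S_u = 141.8, S_d = 63
Terminal payoffs (S − K): max(41.75, 0) = 41.75, max(-37, 0) = 0
Node 0 (S = 105): V_0 = e^(−0.03)·[0.5739·41.7500 + 0.4261·0.0000] = 23.2538

£23.25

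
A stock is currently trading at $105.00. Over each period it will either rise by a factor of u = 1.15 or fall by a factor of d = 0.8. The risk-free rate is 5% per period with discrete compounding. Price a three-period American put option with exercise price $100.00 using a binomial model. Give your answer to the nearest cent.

$5.50

Risk-neutral probability p = (1 + 0.05 − 0.8)/(1.15 − 0.8) = 0.2500/0.3500 = 0.7143
Terminal stock prices: S_uuu = 159.7, S_uud = 111.1, S_udd = 77.28, S_ddd = 53.76
Terminal payoffs (K − S): max(-59.69, 0) = 0, max(-11.09, 0) = 0, max(22.72, 0) = 22.72, max(46.24, 0) = 46.24
Node uu (S = 138.9): continuation = 1/1.05·[0.7143·0.0000 + 0.2857·0.0000] = 0.0000; exercise value = 0.0000 ≤ continuation, so V_uu = 0.0000
Node ud (S = 96.6): continuation = 1/1.05·[0.7143·0.0000 + 0.2857·22.7200] = 6.1823; exercise value = 3.4000 ≤ continuation, so V_ud = 6.1823
Node dd (S = 67.2): continuation = 1/1.05·[0.7143·22.7200 + 0.2857·46.2400] = 28.0381; exercise value = 32.8000 > continuation, so V_dd = 32.8000 (exercise)
Node u (S = 120.7): continuation = 1/1.05·[0.7143·0.0000 + 0.2857·6.1823] = 1.6823; exercise value = 0.0000 ≤ continuation, so V_u = 1.6823
Node d (S = 84): continuation = 1/1.05·[0.7143·6.1823 + 0.2857·32.8000] = 13.1308; exercise value = 16.0000 > continuation, so V_d = 16.0000 (exercise)
Node 0 (S = 105): continuation = 1/1.05·[0.7143·1.6823 + 0.2857·16.0000] = 5.4981; exercise value = 0.0000 ≤ continuation, so V_0 = 5.4981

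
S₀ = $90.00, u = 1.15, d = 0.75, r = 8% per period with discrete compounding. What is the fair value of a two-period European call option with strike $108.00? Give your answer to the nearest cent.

$6.43

Risk-neutral probability p = (1 + 0.08 − 0.75)/(1.15 − 0.75) = 0.3300/0.4000 = 0.8250
Terminal stock prices: S_uu = 119, S_ud = 77.62, S_dd = 50.62
Terminal payoffs (S − K): max(11.02, 0) = 11.02, max(-30.38, 0) = 0, max(-57.38, 0) = 0
Node u (S = 103.5): V_u = 1/1.08·[0.8250·11.0250 + 0.1750·0.0000] = 8.4219
Node d (S = 67.5): V_d = 1/1.08·[0.8250·0.0000 + 0.1750·0.0000] = 0.0000
Node 0 (S = 90): V_0 = 1/1.08·[0.8250·8.4219 + 0.1750·0.0000] = 6.4334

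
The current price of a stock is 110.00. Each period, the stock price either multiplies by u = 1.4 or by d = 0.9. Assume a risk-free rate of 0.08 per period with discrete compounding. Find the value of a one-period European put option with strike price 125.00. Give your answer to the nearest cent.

15.41

Risk-neutral probability p = (1 + 0.08 − 0.9)/(1.4 − 0.9) = 0.1800/0.5000 = 0.3600
Terminal stock prices: S_u = 154, S_d = 99
Terminal payoffs (K − S): max(-29, 0) = 0, max(26, 0) = 26
Node 0 (S = 110): V_0 = 1/1.08·[0.3600·0.0000 + 0.6400·26.0000] = 15.4074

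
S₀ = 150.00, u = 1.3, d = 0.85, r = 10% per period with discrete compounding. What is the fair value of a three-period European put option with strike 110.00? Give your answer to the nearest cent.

1.18

Risk-neutral probability p = (1 + 0.1 − 0.85)/(1.3 − 0.85) = 0.2500/0.4500 = 0.5556
Terminal stock prices: S_uuu = 329.6, S_uud = 215.5, S_udd = 140.9, S_ddd = 92.12
Terminal payoffs (K − S): max(-219.6, 0) = 0, max(-105.5, 0) = 0, max(-30.89, 0) = 0, max(17.88, 0) = 17.88
Node uu (S = 253.5): V_uu = 1/1.1·[0.5556·0.0000 + 0.4444·0.0000] = 0.0000
Node ud (S = 165.8): V_ud = 1/1.1·[0.5556·0.0000 + 0.4444·0.0000] = 0.0000
Node dd (S = 108.4): V_dd = 1/1.1·[0.5556·0.0000 + 0.4444·17.8813] = 7.2247
Node u (S = 195): V_u = 1/1.1·[0.5556·0.0000 + 0.4444·0.0000] = 0.0000
Node d (S = 127.5): V_d = 1/1.1·[0.5556·0.0000 + 0.4444·7.2247] = 2.9191
Node 0 (S = 150): V_0 = 1/1.1·[0.5556·0.0000 + 0.4444·2.9191] = 1.1794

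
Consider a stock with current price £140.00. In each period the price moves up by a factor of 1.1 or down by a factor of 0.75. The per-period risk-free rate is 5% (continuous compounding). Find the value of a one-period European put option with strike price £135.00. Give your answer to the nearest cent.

Risk-neutral probability p = (e^0.05 − 0.75)/(1.1 − 0.75) = 0.3013/0.3500 = 0.8608
Terminal stock prices: S_u = 154, S_d = 105
Terminal payoffs (K − S): max(-19, 0) = 0, max(30, 0) = 30
Node 0 (S = 140): V_0 = e^(−0.05)·[0.8608·0.0000 + 0.1392·30.0000] = 3.9731

£3.97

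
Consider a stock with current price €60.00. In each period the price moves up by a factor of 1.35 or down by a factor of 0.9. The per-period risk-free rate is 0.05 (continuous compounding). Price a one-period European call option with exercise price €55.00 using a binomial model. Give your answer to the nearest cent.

Risk-neutral probability p = (e^0.05 − 0.9)/(1.35 − 0.9) = 0.1513/0.4500 = 0.3362
Terminal stock prices: S_u = 81, S_d = 54
Terminal payoffs (S − K): max(26, 0) = 26, max(-1, 0) = 0
Node 0 (S = 60): V_0 = e^(−0.05)·[0.3362·26.0000 + 0.6638·0.0000] = 8.3138

€8.31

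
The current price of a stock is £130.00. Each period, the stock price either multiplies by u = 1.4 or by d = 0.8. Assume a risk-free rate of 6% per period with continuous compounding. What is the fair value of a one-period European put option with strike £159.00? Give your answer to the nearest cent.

Risk-neutral probability p = (e^0.06 − 0.8)/(1.4 − 0.8) = 0.2618/0.6000 = 0.4364
Terminal stock prices: S_u = 182, S_d = 104
Terminal payoffs (K − S): max(-23, 0) = 0, max(55, 0) = 55
Node 0 (S = 130): V_0 = e^(−0.06)·[0.4364·0.0000 + 0.5636·55.0000] = 29.1931

£29.19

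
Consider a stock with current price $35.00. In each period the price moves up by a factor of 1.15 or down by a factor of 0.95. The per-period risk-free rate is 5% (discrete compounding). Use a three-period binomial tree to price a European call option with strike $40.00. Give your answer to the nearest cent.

Risk-neutral probability p = (1 + 0.05 − 0.95)/(1.15 − 0.95) = 0.1000/0.2000 = 0.5000
Terminal stock prices: S_uuu = 53.23, S_uud = 43.97, S_udd = 36.33, S_ddd = 30.01
Terminal payoffs (S − K): max(13.23, 0) = 13.23, max(3.973, 0) = 3.973, max(-3.674, 0) = 0, max(-9.992, 0) = 0
Node uu (S = 46.29): V_uu = 1/1.05·[0.5000·13.2306 + 0.5000·3.9731] = 8.1923
Node ud (S = 38.24): V_ud = 1/1.05·[0.5000·3.9731 + 0.5000·0.0000] = 1.8920
Node dd (S = 31.59): V_dd = 1/1.05·[0.5000·0.0000 + 0.5000·0.0000] = 0.0000
Node u (S = 40.25): V_u = 1/1.05·[0.5000·8.1923 + 0.5000·1.8920] = 4.8020
Node d (S = 33.25): V_d = 1/1.05·[0.5000·1.8920 + 0.5000·0.0000] = 0.9009
Node 0 (S = 35): V_0 = 1/1.05·[0.5000·4.8020 + 0.5000·0.9009] = 2.7157

$2.72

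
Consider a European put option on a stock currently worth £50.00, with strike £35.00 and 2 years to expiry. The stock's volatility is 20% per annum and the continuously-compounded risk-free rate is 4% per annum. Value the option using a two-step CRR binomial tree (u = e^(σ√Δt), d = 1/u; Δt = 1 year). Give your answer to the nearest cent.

£0.28

CRR parameters: u = e^(σ√Δt) = e^(0.2·√1) = 1.2214, d = 1/u = 0.8187
Per-period rate: rΔt = 0.04·1 = 0.04, so R = e^0.04 = 1.0408
Risk-neutral probability p = (e^0.04 − 0.8187)/(1.2214 − 0.8187) = 0.2221/0.4027 = 0.5515
Terminal stock prices: S_uu = 74.59, S_ud = 50, S_dd = 33.52
Terminal payoffs (K − S): max(-39.59, 0) = 0, max(-15, 0) = 0, max(1.484, 0) = 1.484
Node u (S = 61.07): V_u = e^(−0.04)·[0.5515·0.0000 + 0.4485·0.0000] = 0.0000
Node d (S = 40.94): V_d = e^(−0.04)·[0.5515·0.0000 + 0.4485·1.4840] = 0.6395
Node 0 (S = 50): V_0 = e^(−0.04)·[0.5515·0.0000 + 0.4485·0.6395] = 0.2755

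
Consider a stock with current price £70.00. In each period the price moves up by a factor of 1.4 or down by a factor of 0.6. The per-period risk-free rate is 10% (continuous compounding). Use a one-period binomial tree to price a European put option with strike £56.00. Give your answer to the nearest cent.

Risk-neutral probability p = (e^0.1 − 0.6)/(1.4 − 0.6) = 0.5052/0.8000 = 0.6315
Terminal stock prices: S_u = 98, S_d = 42
Terminal payoffs (K − S): max(-42, 0) = 0, max(14, 0) = 14
Node 0 (S = 70): V_0 = e^(−0.1)·[0.6315·0.0000 + 0.3685·14.0000] = 4.6685

£4.67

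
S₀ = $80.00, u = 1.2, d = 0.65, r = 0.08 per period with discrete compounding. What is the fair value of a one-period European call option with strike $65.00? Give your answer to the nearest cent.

$22.44

Risk-neutral probability p = (1 + 0.08 − 0.65)/(1.2 − 0.65) = 0.4300/0.5500 = 0.7818
Terminal stock prices: S_u = 96, S_d = 52
Terminal payoffs (S − K): max(31, 0) = 31, max(-13, 0) = 0
Node 0 (S = 80): V_0 = 1/1.08·[0.7818·31.0000 + 0.2182·0.0000] = 22.4411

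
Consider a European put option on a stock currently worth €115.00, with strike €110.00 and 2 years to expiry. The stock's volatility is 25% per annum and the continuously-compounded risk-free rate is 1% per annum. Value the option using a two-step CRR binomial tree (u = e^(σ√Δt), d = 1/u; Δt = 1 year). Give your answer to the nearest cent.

CRR parameters: u = e^(σ√Δt) = e^(0.25·√1) = 1.2840, d = 1/u = 0.7788
Per-period rate: rΔt = 0.01·1 = 0.01, so R = e^0.01 = 1.0101
Risk-neutral probability p = (e^0.01 − 0.7788)/(1.2840 − 0.7788) = 0.2312/0.5052 = 0.4577
Terminal stock prices: S_uu = 189.6, S_ud = 115, S_dd = 69.75
Terminal payoffs (K − S): max(-79.6, 0) = 0, max(-5, 0) = 0, max(40.25, 0) = 40.25
Node u (S = 147.7): V_u = e^(−0.01)·[0.4577·0.0000 + 0.5423·0.0000] = 0.0000
Node d (S = 89.56): V_d = e^(−0.01)·[0.4577·0.0000 + 0.5423·40.2490] = 21.6092
Node 0 (S = 115): V_0 = e^(−0.01)·[0.4577·0.0000 + 0.5423·21.6092] = 11.6017

€11.60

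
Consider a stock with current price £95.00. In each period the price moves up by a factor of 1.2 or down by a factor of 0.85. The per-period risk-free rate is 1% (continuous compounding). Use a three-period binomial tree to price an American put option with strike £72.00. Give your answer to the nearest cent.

£2.12

Risk-neutral probability p = (e^0.01 − 0.85)/(1.2 − 0.85) = 0.1601/0.3500 = 0.4573
Terminal stock prices: S_uuu = 164.2, S_uud = 116.3, S_udd = 82.36, S_ddd = 58.34
Terminal payoffs (K − S): max(-92.16, 0) = 0, max(-44.28, 0) = 0, max(-10.36, 0) = 0, max(13.66, 0) = 13.66
Node uu (S = 136.8): continuation = e^(−0.01)·[0.4573·0.0000 + 0.5427·0.0000] = 0.0000; exercise value = 0.0000 ≤ continuation, so V_uu = 0.0000
Node ud (S = 96.9): continuation = e^(−0.01)·[0.4573·0.0000 + 0.5427·0.0000] = 0.0000; exercise value = 0.0000 ≤ continuation, so V_ud = 0.0000
Node dd (S = 68.64): continuation = e^(−0.01)·[0.4573·0.0000 + 0.5427·13.6581] = 7.3387; exercise value = 3.3625 ≤ continuation, so V_dd = 7.3387
Node u (S = 114): continuation = e^(−0.01)·[0.4573·0.0000 + 0.5427·0.0000] = 0.0000; exercise value = 0.0000 ≤ continuation, so V_u = 0.0000
Node d (S = 80.75): continuation = e^(−0.01)·[0.4573·0.0000 + 0.5427·7.3387] = 3.9432; exercise value = 0.0000 ≤ continuation, so V_d = 3.9432
Node 0 (S = 95): continuation = e^(−0.01)·[0.4573·0.0000 + 0.5427·3.9432] = 2.1187; exercise value = 0.0000 ≤ continuation, so V_0 = 2.1187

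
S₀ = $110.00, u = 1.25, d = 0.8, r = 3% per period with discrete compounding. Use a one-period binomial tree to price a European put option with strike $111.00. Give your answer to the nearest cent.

Risk-neutral probability p = (1 + 0.03 − 0.8)/(1.25 − 0.8) = 0.2300/0.4500 = 0.5111
Terminal stock prices: S_u = 137.5, S_d = 88
Terminal payoffs (K − S): max(-26.5, 0) = 0, max(23, 0) = 23
Node 0 (S = 110): V_0 = 1/1.03·[0.5111·0.0000 + 0.4889·23.0000] = 10.9169

$10.92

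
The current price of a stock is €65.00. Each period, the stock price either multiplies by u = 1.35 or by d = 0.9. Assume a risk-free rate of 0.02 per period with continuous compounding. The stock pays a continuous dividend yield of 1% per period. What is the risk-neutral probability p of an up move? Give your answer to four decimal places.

p = 0.2446

Per-period risk-free factor R = e^0.02 = 1.0202; dividend-adjusted growth = e^(0.02−0.01) = 1.0101.
Risk-neutral probability p = (1.0101 − 0.9)/(1.35 − 0.9) = 0.1101/0.4500 = 0.2446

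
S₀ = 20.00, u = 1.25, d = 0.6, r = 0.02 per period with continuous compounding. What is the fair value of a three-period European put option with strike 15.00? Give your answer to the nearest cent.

1.81

Risk-neutral probability p = (e^0.02 − 0.6)/(1.25 − 0.6) = 0.4202/0.6500 = 0.6465
Terminal stock prices: S_uuu = 39.06, S_uud = 18.75, S_udd = 9, S_ddd = 4.32
Terminal payoffs (K − S): max(-24.06, 0) = 0, max(-3.75, 0) = 0, max(6, 0) = 6, max(10.68, 0) = 10.68
Node uu (S = 31.25): V_uu = e^(−0.02)·[0.6465·0.0000 + 0.3535·0.0000] = 0.0000
Node ud (S = 15): V_ud = e^(−0.02)·[0.6465·0.0000 + 0.3535·6.0000] = 2.0792
Node dd (S = 7.2): V_dd = e^(−0.02)·[0.6465·6.0000 + 0.3535·10.6800] = 7.5030
Node u (S = 25): V_u = e^(−0.02)·[0.6465·0.0000 + 0.3535·2.0792] = 0.7205
Node d (S = 12): V_d = e^(−0.02)·[0.6465·2.0792 + 0.3535·7.5030] = 3.9176
Node 0 (S = 20): V_0 = e^(−0.02)·[0.6465·0.7205 + 0.3535·3.9176] = 1.8141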